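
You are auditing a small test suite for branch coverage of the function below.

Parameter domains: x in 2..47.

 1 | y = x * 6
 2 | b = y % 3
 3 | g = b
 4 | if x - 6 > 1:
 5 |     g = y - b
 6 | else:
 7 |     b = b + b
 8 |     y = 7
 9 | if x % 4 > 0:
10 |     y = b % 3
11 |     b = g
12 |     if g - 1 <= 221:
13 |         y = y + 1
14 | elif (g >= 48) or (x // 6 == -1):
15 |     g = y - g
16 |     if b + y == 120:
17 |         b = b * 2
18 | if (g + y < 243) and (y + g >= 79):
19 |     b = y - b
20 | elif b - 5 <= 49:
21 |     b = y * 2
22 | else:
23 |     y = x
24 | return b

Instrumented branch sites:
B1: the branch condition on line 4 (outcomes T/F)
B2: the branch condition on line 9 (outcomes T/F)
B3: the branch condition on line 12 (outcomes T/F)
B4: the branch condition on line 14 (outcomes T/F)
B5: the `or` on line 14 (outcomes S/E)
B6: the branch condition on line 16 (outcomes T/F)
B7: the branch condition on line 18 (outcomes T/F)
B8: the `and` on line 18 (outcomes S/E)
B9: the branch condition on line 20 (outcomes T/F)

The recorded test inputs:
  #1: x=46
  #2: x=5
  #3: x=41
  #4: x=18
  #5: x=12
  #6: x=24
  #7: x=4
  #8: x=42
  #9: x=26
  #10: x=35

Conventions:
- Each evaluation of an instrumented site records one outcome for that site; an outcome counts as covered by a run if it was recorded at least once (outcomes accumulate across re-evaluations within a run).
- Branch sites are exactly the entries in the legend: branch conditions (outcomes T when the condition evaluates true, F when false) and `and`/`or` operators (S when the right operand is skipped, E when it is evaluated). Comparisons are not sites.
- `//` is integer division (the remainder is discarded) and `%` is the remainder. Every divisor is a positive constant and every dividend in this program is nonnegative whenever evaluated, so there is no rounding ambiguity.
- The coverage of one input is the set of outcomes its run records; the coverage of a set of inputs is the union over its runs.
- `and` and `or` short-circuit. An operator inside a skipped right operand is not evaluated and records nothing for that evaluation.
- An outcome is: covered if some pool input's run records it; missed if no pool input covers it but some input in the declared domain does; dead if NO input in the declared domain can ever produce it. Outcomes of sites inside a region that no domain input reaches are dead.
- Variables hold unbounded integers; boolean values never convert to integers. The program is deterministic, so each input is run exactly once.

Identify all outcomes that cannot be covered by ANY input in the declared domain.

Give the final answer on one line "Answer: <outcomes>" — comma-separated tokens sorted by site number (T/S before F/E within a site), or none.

checking every outcome against all 46 domain inputs:
  reachable outcomes have witnesses, e.g. B1=T (e.g. x=8), B1=F (e.g. x=2), B2=T (e.g. x=2), B2=F (e.g. x=4)

Answer: none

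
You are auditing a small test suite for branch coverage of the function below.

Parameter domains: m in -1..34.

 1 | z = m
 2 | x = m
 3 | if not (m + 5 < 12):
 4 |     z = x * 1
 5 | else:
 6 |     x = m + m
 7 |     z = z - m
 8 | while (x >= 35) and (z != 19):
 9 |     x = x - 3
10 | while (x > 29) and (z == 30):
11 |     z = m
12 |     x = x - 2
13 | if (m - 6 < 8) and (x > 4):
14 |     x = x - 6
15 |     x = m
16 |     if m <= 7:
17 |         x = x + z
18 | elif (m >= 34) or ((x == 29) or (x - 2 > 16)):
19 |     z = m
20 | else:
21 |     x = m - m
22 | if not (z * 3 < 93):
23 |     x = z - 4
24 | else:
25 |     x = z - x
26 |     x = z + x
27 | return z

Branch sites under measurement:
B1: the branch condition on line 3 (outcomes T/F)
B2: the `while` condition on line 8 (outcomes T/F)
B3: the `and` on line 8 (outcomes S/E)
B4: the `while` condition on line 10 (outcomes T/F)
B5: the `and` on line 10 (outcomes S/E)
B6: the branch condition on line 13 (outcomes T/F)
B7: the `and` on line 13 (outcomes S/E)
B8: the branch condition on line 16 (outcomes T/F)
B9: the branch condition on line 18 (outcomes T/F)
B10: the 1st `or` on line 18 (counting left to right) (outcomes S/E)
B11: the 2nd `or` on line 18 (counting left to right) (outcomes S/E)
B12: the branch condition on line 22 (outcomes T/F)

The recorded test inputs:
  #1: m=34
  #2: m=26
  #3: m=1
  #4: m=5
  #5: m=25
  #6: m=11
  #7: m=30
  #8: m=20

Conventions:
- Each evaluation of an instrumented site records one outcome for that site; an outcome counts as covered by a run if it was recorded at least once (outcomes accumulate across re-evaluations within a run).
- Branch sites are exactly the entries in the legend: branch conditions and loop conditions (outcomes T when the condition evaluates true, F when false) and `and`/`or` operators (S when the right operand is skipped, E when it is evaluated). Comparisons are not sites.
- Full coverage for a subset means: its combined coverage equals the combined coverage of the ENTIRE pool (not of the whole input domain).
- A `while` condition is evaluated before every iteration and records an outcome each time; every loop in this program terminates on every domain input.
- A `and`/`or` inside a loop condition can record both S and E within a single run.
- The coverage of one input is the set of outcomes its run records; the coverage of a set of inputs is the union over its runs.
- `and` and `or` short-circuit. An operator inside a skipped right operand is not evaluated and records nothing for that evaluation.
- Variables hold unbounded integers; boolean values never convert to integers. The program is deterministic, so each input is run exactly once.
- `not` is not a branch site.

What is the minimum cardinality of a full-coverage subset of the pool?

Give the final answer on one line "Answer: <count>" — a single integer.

input #1 (m=34): events B1->T, B3->S, B2->F, B5->E, B4->F, B7->S, B6->F, B10->S, B9->T, B12->T; covers B1=T, B2=F, B3=S, B4=F, B5=E, B6=F, B7=S, B9=T, B10=S, B12=T
input #2 (m=26): events B1->T, B3->S, B2->F, B5->S, B4->F, B7->S, B6->F, B10->E, B11->E, B9->T, B12->F; covers B1=T, B2=F, B3=S, B4=F, B5=S, B6=F, B7=S, B9=T, B10=E, B11=E, B12=F
input #3 (m=1): events B1->F, B3->S, B2->F, B5->S, B4->F, B7->E, B6->F, B10->E, B11->E, B9->F, B12->F; covers B1=F, B2=F, B3=S, B4=F, B5=S, B6=F, B7=E, B9=F, B10=E, B11=E, B12=F
input #4 (m=5): events B1->F, B3->S, B2->F, B5->S, B4->F, B7->E, B6->T, B8->T, B12->F; covers B1=F, B2=F, B3=S, B4=F, B5=S, B6=T, B7=E, B8=T, B12=F
input #5 (m=25): events B1->T, B3->S, B2->F, B5->S, B4->F, B7->S, B6->F, B10->E, B11->E, B9->T, B12->F; covers B1=T, B2=F, B3=S, B4=F, B5=S, B6=F, B7=S, B9=T, B10=E, B11=E, B12=F
input #6 (m=11): events B1->T, B3->S, B2->F, B5->S, B4->F, B7->E, B6->T, B8->F, B12->F; covers B1=T, B2=F, B3=S, B4=F, B5=S, B6=T, B7=E, B8=F, B12=F
input #7 (m=30): events B1->T, B3->S, B2->F, B5->E, B4->T, B5->S, B4->F, B7->S, B6->F, B10->E, B11->E, B9->T, B12->F; covers B1=T, B2=F, B3=S, B4=T, B4=F, B5=S, B5=E, B6=F, B7=S, B9=T, B10=E, B11=E, B12=F
input #8 (m=20): events B1->T, B3->S, B2->F, B5->S, B4->F, B7->S, B6->F, B10->E, B11->E, B9->T, B12->F; covers B1=T, B2=F, B3=S, B4=F, B5=S, B6=F, B7=S, B9=T, B10=E, B11=E, B12=F
pool-wide coverage (21 outcomes): B1=T, B1=F, B2=F, B3=S, B4=T, B4=F, B5=S, B5=E, B6=T, B6=F, B7=S, B7=E, B8=T, B8=F, B9=T, B9=F, B10=S, B10=E, B11=E, B12=T, B12=F
every size-1 subset falls short of the 21 outcomes (best: 13/21)
every size-2 subset falls short of the 21 outcomes (best: 17/21)
every size-3 subset falls short of the 21 outcomes (best: 19/21)
every size-4 subset falls short of the 21 outcomes (best: 20/21)
the canonical winner is {1, 3, 4, 6, 7}: size 5, full 21-outcome coverage, earliest index list among size-5 covers

Answer: 5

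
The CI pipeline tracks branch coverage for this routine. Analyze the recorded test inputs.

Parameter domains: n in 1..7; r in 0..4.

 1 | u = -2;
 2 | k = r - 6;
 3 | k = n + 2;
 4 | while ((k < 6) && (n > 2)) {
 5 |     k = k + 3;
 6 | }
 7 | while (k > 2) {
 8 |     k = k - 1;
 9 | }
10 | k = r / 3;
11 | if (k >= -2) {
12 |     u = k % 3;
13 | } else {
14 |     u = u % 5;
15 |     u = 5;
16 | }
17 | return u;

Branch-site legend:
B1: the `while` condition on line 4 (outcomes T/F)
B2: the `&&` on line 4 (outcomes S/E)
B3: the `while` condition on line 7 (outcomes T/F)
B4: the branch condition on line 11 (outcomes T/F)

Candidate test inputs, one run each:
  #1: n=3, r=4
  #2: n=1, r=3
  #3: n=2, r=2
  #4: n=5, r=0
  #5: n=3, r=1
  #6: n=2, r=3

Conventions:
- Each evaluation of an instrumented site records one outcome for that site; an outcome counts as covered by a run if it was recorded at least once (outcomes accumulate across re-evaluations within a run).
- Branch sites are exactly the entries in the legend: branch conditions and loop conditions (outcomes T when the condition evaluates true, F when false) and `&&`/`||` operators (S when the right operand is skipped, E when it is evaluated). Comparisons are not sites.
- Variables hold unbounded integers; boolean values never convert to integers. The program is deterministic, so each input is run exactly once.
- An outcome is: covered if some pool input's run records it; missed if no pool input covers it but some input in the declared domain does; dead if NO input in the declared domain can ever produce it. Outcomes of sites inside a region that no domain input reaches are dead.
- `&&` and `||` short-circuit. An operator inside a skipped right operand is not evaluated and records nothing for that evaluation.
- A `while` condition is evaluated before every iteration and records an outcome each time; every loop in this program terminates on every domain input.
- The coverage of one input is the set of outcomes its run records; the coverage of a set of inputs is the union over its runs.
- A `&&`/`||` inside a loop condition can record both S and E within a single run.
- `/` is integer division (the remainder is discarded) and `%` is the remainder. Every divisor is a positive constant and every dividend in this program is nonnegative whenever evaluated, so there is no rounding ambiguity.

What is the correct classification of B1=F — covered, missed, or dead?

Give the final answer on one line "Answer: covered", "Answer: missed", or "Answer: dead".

B1=F is recorded by pool input(s) 1, 2, 3, 4, 5, 6 -> covered

Answer: covered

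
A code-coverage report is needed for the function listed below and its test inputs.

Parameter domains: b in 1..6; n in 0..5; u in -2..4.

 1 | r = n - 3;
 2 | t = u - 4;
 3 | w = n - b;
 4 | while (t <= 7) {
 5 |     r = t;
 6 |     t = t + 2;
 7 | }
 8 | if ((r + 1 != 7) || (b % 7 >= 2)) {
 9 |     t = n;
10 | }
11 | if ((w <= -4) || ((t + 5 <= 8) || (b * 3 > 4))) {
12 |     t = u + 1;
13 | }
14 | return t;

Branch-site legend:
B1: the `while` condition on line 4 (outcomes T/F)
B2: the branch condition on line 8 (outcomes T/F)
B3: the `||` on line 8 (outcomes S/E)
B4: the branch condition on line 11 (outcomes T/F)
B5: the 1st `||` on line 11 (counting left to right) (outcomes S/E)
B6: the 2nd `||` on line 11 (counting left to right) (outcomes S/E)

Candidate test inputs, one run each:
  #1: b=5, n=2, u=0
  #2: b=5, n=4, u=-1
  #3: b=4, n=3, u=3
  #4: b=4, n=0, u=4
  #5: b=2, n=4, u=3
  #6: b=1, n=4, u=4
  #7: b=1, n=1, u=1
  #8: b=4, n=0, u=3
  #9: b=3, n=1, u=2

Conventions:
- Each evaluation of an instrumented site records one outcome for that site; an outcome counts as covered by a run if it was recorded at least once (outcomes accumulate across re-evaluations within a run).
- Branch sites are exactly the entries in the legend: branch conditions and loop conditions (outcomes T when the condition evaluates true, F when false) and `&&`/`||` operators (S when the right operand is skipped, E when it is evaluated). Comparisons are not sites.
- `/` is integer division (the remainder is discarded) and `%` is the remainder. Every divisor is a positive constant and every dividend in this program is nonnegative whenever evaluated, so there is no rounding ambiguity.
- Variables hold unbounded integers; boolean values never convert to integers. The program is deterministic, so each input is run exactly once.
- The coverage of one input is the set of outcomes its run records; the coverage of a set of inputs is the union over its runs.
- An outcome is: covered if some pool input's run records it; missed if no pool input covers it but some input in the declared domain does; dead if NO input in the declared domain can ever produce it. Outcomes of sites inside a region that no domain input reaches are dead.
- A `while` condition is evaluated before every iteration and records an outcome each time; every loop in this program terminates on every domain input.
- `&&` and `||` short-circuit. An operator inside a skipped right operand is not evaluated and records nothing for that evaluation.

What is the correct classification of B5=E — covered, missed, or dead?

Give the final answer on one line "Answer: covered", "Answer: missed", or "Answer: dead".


B5=E is recorded by pool input(s) 1, 2, 3, 5, 6, 7, 9 -> covered
Answer: covered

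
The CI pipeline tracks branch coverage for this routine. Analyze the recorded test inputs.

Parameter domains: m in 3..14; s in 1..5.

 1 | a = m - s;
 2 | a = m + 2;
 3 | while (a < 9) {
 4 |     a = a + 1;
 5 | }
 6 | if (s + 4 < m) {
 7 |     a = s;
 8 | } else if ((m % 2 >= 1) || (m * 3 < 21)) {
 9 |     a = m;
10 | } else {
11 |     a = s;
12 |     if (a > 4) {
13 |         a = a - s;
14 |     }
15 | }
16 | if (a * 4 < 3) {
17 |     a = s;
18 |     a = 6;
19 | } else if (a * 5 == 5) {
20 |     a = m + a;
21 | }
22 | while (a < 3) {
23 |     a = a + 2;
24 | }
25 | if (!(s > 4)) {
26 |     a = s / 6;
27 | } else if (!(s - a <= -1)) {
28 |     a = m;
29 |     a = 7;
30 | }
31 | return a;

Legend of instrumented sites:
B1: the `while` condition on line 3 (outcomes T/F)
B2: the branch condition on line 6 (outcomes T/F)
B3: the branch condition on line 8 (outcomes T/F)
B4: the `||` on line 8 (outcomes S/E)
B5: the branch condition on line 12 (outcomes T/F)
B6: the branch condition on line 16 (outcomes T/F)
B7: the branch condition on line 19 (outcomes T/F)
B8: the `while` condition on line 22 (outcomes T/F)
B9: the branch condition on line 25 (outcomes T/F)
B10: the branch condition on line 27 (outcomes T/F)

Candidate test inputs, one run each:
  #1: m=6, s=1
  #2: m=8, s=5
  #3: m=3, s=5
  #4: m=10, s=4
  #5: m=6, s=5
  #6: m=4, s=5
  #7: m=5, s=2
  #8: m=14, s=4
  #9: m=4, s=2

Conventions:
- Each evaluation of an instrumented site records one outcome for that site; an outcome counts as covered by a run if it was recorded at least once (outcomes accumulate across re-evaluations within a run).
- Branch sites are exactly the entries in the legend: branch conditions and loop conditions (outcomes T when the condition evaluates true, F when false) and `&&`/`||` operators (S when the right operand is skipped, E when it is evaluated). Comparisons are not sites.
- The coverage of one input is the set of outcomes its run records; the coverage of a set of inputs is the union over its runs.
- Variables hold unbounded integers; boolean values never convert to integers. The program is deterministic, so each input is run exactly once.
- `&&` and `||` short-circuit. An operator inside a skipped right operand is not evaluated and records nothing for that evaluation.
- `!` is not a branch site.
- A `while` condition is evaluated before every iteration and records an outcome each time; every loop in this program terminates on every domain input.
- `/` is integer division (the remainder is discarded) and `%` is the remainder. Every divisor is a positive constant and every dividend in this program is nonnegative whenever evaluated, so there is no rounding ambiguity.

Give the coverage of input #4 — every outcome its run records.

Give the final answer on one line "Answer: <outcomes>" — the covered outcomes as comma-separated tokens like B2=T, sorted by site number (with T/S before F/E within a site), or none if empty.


Tracing the run of input #4 (m=10, s=4):
  B1->F, B2->T, B6->F, B7->F, B8->F, B9->T
collecting distinct outcomes: B1=F, B2=T, B6=F, B7=F, B8=F, B9=T
Answer: B1=F, B2=T, B6=F, B7=F, B8=F, B9=T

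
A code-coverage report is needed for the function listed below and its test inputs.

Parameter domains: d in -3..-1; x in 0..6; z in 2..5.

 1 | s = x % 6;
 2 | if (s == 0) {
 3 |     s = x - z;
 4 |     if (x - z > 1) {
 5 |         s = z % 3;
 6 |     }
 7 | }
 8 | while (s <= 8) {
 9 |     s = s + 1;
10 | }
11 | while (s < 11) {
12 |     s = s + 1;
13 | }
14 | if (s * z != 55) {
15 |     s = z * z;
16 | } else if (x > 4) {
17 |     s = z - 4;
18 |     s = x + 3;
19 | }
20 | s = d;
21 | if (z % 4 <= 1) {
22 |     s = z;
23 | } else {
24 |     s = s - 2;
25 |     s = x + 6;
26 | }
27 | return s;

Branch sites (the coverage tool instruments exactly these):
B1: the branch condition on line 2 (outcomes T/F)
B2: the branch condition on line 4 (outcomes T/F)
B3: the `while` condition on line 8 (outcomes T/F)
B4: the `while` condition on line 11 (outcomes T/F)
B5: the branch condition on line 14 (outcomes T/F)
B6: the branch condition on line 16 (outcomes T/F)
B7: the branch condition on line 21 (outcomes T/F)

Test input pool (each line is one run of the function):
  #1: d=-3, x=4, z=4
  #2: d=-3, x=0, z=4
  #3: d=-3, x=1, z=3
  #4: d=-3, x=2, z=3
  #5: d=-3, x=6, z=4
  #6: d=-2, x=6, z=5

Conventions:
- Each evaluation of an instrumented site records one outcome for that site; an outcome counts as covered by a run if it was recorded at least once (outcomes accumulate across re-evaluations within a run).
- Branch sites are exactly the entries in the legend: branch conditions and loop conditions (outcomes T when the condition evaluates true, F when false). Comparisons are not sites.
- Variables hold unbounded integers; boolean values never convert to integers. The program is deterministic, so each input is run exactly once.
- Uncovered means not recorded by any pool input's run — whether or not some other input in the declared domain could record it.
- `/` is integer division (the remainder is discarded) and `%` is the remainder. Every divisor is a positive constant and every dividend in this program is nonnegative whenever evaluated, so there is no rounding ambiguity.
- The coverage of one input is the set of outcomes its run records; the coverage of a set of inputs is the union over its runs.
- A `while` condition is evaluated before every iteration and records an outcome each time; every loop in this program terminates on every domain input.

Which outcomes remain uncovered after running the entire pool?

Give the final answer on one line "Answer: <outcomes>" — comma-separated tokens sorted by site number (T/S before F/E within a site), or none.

test 1 (d=-3, x=4, z=4) hits B1=F, B3=T, B3=F, B4=T, B4=F, B5=T, B7=T
test 2 (d=-3, x=0, z=4) hits B1=T, B2=F, B3=T, B3=F, B4=T, B4=F, B5=T, B7=T
test 3 (d=-3, x=1, z=3) hits B1=F, B3=T, B3=F, B4=T, B4=F, B5=T, B7=F
test 4 (d=-3, x=2, z=3) hits B1=F, B3=T, B3=F, B4=T, B4=F, B5=T, B7=F
test 5 (d=-3, x=6, z=4) hits B1=T, B2=T, B3=T, B3=F, B4=T, B4=F, B5=T, B7=T
test 6 (d=-2, x=6, z=5) hits B1=T, B2=F, B3=T, B3=F, B4=T, B4=F, B5=F, B6=T, B7=T
union over the pool: B1=T, B1=F, B2=T, B2=F, B3=T, B3=F, B4=T, B4=F, B5=T, B5=F, B6=T, B7=T, B7=F
uncovered (1 of 14): B6=F

Answer: B6=F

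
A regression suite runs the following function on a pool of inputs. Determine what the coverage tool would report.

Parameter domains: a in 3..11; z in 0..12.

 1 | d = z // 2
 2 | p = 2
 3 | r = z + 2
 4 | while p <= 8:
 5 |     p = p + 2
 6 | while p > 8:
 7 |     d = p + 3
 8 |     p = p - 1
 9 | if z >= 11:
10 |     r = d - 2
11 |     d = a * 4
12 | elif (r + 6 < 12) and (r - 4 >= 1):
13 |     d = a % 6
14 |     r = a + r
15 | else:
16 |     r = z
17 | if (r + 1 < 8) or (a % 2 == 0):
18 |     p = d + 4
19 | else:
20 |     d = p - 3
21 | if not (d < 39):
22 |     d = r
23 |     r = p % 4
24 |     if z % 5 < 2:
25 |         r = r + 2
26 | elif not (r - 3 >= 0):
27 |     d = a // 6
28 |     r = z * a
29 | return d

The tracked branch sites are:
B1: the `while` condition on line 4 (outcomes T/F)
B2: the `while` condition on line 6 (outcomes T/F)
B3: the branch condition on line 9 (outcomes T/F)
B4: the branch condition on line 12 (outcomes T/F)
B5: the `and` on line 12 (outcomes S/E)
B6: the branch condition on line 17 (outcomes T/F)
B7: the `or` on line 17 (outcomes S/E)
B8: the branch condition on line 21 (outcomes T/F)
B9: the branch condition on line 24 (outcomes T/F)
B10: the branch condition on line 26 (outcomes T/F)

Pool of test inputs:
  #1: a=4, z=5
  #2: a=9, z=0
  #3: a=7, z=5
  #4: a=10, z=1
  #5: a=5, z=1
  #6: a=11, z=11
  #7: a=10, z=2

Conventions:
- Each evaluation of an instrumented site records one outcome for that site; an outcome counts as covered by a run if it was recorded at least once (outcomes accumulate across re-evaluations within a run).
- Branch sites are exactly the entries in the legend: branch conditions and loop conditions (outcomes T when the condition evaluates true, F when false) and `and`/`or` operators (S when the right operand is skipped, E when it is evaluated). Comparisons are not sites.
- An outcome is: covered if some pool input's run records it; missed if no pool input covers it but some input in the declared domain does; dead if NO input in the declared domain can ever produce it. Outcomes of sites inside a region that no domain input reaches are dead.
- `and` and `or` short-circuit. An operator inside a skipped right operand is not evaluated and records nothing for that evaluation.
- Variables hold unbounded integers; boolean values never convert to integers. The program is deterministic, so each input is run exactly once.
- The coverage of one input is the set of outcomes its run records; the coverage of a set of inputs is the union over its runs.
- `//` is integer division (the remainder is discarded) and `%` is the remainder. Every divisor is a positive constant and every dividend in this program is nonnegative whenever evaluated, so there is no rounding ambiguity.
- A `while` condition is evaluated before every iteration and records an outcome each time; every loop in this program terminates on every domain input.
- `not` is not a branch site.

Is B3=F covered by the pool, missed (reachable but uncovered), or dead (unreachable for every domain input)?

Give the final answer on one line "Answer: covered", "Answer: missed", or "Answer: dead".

B3=F is recorded by pool input(s) 1, 2, 3, 4, 5, 7 -> covered

Answer: covered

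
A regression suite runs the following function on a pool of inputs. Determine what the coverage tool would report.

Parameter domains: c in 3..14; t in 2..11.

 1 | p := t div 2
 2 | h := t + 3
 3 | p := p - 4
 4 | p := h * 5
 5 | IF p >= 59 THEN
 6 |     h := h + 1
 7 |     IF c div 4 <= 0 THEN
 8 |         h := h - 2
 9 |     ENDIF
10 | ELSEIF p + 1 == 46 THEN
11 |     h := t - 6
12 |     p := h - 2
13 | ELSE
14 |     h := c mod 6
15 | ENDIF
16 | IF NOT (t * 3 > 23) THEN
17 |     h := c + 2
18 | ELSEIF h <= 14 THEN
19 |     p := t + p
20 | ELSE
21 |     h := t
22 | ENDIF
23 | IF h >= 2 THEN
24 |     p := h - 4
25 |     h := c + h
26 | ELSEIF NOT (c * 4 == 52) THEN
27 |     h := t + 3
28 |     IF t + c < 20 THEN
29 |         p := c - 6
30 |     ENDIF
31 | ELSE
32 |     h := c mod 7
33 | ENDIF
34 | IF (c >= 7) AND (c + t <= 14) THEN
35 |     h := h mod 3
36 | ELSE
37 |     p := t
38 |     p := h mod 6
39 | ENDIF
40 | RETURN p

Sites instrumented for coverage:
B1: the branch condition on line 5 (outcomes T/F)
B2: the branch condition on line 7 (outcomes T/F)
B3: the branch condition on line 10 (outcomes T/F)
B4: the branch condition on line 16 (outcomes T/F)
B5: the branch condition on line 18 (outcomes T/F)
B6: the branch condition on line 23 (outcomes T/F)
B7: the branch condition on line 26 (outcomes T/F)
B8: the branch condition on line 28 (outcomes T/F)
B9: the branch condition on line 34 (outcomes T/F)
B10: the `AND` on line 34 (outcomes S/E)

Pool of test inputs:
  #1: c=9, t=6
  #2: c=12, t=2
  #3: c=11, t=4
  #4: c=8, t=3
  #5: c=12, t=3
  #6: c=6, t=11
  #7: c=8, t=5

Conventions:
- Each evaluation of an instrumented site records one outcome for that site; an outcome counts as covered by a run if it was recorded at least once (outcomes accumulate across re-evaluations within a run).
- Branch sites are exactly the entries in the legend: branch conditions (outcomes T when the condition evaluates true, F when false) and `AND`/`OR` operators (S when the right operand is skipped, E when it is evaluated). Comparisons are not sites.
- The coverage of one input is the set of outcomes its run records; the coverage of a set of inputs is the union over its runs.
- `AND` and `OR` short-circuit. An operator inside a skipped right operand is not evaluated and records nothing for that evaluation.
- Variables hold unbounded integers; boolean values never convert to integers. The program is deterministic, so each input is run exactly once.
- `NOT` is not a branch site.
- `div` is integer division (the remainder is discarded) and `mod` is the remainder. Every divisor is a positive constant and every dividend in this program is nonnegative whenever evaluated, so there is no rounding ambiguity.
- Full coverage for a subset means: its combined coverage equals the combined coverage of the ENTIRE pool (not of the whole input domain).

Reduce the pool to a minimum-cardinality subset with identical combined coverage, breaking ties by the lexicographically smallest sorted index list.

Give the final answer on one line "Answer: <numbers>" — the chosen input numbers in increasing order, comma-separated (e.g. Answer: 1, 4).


run #1 (c=9, t=6) runs B1->F, B3->T, B4->T, B6->T, B10->E, B9->F; records B1=F, B3=T, B4=T, B6=T, B9=F, B10=E
run #2 (c=12, t=2) runs B1->F, B3->F, B4->T, B6->T, B10->E, B9->T; records B1=F, B3=F, B4=T, B6=T, B9=T, B10=E
run #3 (c=11, t=4) runs B1->F, B3->F, B4->T, B6->T, B10->E, B9->F; records B1=F, B3=F, B4=T, B6=T, B9=F, B10=E
run #4 (c=8, t=3) runs B1->F, B3->F, B4->T, B6->T, B10->E, B9->T; records B1=F, B3=F, B4=T, B6=T, B9=T, B10=E
run #5 (c=12, t=3) runs B1->F, B3->F, B4->T, B6->T, B10->E, B9->F; records B1=F, B3=F, B4=T, B6=T, B9=F, B10=E
run #6 (c=6, t=11) runs B1->T, B2->F, B4->F, B5->F, B6->T, B10->S, B9->F; records B1=T, B2=F, B4=F, B5=F, B6=T, B9=F, B10=S
run #7 (c=8, t=5) runs B1->F, B3->F, B4->T, B6->T, B10->E, B9->T; records B1=F, B3=F, B4=T, B6=T, B9=T, B10=E
pool-wide coverage (13 outcomes): B1=T, B1=F, B2=F, B3=T, B3=F, B4=T, B4=F, B5=F, B6=T, B9=T, B9=F, B10=S, B10=E
every size-1 subset falls short of the 13 outcomes (best: 7/13)
every size-2 subset falls short of the 13 outcomes (best: 12/13)
the canonical winner is {1, 2, 6}: size 3, full 13-outcome coverage, earliest index list among size-3 covers
Answer: 1, 2, 6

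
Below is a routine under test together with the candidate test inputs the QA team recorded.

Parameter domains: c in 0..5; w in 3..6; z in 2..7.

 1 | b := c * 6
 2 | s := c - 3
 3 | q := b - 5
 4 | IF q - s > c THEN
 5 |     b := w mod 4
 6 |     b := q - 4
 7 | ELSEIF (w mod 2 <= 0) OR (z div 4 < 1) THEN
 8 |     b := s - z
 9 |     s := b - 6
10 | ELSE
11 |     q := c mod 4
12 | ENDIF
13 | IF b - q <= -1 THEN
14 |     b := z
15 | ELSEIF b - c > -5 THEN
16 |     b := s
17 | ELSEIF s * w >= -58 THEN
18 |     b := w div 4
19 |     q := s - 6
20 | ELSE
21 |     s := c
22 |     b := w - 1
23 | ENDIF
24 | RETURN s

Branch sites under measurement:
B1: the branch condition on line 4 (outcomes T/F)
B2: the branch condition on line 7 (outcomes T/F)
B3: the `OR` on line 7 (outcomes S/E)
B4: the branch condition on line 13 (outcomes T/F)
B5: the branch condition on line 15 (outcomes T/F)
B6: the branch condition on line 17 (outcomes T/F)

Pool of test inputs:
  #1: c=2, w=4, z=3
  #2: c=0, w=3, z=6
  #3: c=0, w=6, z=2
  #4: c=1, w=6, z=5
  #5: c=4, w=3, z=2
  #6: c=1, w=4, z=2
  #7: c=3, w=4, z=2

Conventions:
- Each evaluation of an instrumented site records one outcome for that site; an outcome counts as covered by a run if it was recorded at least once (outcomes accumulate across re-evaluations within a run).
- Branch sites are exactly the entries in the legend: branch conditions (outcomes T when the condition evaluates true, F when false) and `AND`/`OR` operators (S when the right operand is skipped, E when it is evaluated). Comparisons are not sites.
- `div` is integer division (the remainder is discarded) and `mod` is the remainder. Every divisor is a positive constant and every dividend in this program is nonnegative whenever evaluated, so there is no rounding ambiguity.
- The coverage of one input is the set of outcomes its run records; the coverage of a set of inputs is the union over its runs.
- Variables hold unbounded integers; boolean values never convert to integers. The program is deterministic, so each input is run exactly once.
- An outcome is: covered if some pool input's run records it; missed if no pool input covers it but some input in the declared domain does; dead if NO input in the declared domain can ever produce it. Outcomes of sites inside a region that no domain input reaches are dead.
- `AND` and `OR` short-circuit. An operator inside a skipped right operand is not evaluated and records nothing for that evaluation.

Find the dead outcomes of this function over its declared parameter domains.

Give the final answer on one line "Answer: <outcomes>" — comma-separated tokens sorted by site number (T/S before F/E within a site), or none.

checking every outcome against all 144 domain inputs:
  reachable outcomes have witnesses, e.g. B1=T (e.g. c=1, w=3, z=2), B1=F (e.g. c=0, w=3, z=2), B2=T (e.g. c=0, w=3, z=2), B2=F (e.g. c=0, w=3, z=4)

Answer: none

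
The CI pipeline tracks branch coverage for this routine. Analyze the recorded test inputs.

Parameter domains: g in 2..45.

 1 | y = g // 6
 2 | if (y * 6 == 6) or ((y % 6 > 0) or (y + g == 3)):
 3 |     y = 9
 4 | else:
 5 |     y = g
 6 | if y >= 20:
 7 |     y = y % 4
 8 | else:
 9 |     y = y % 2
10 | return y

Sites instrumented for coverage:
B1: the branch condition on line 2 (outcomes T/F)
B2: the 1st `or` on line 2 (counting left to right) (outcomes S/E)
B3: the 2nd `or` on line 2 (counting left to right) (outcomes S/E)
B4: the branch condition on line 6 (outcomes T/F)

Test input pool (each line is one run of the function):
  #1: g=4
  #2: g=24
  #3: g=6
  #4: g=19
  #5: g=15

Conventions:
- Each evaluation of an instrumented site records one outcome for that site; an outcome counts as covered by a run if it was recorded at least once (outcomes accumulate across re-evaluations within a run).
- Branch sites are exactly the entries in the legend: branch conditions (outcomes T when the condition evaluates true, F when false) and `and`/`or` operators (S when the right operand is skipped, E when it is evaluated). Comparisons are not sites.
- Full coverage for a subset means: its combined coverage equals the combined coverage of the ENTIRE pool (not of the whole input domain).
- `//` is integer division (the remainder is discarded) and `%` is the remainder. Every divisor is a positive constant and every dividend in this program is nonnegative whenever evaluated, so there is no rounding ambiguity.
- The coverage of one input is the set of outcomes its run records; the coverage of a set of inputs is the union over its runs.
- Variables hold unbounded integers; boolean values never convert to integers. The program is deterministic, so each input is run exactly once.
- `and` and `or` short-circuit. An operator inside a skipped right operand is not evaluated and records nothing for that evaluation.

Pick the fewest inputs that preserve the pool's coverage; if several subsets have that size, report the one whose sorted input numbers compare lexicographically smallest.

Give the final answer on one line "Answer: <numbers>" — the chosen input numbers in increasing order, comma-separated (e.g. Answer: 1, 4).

input #1, g=4: outcomes B1=F, B2=E, B3=E, B4=F
input #2, g=24: outcomes B1=T, B2=E, B3=S, B4=F
input #3, g=6: outcomes B1=T, B2=S, B4=F
input #4, g=19: outcomes B1=T, B2=E, B3=S, B4=F
input #5, g=15: outcomes B1=T, B2=E, B3=S, B4=F
the full pool covers 7 outcomes: B1=T, B1=F, B2=S, B2=E, B3=S, B3=E, B4=F
size 1 is not enough: best union over all size-1 subsets is 4/7
size 2 is not enough: best union over all size-2 subsets is 6/7
inputs {1, 2, 3} (size 3) cover everything; no size-3 subset with a lexicographically smaller index list covers all 7

Answer: 1, 2, 3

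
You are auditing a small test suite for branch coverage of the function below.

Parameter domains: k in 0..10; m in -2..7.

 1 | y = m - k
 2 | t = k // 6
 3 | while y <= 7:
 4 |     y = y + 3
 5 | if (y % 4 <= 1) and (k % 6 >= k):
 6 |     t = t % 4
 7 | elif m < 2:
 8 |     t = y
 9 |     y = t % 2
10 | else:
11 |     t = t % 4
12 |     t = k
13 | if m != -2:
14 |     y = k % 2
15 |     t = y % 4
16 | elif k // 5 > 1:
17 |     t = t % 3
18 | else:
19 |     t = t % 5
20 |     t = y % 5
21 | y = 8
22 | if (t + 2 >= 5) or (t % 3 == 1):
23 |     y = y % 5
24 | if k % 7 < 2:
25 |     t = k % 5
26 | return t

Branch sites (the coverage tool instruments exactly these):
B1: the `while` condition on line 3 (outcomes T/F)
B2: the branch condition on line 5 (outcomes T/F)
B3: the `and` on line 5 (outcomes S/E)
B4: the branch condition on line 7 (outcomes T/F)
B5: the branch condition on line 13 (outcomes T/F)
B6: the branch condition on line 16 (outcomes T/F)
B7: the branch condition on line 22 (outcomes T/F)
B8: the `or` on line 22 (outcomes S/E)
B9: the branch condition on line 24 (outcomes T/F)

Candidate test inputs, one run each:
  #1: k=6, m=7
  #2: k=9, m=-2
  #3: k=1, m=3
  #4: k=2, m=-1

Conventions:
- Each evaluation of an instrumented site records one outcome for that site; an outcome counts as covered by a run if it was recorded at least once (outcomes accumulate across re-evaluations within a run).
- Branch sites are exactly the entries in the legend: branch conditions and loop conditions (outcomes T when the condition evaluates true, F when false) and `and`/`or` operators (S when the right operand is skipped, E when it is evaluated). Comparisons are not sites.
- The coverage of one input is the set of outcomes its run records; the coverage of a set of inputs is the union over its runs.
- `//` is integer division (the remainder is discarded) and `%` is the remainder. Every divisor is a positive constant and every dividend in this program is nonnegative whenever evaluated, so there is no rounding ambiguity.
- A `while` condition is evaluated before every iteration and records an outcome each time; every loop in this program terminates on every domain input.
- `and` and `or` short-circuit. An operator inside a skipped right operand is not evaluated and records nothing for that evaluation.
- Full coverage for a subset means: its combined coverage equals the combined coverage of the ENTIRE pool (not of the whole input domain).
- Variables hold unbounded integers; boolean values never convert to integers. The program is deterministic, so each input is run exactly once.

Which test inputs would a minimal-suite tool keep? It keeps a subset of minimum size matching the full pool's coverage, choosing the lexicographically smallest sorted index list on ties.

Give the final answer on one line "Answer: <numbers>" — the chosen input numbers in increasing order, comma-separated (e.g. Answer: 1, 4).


test 1 (k=6, m=7) hits B1=T, B1=F, B2=F, B3=S, B4=F, B5=T, B7=F, B8=E, B9=F
test 2 (k=9, m=-2) hits B1=T, B1=F, B2=F, B3=S, B4=T, B5=F, B6=F, B7=F, B8=E, B9=F
test 3 (k=1, m=3) hits B1=T, B1=F, B2=T, B3=E, B5=T, B7=T, B8=E, B9=T
test 4 (k=2, m=-1) hits B1=T, B1=F, B2=T, B3=E, B5=T, B7=F, B8=E, B9=F
union over all inputs: B1=T, B1=F, B2=T, B2=F, B3=S, B3=E, B4=T, B4=F, B5=T, B5=F, B6=F, B7=T, B7=F, B8=E, B9=T, B9=F (16 outcomes)
every size-1 subset falls short of the 16 outcomes (best: 10/16)
every size-2 subset falls short of the 16 outcomes (best: 15/16)
inputs {1, 2, 3} (size 3) cover everything; no size-3 subset with a lexicographically smaller index list covers all 16
Answer: 1, 2, 3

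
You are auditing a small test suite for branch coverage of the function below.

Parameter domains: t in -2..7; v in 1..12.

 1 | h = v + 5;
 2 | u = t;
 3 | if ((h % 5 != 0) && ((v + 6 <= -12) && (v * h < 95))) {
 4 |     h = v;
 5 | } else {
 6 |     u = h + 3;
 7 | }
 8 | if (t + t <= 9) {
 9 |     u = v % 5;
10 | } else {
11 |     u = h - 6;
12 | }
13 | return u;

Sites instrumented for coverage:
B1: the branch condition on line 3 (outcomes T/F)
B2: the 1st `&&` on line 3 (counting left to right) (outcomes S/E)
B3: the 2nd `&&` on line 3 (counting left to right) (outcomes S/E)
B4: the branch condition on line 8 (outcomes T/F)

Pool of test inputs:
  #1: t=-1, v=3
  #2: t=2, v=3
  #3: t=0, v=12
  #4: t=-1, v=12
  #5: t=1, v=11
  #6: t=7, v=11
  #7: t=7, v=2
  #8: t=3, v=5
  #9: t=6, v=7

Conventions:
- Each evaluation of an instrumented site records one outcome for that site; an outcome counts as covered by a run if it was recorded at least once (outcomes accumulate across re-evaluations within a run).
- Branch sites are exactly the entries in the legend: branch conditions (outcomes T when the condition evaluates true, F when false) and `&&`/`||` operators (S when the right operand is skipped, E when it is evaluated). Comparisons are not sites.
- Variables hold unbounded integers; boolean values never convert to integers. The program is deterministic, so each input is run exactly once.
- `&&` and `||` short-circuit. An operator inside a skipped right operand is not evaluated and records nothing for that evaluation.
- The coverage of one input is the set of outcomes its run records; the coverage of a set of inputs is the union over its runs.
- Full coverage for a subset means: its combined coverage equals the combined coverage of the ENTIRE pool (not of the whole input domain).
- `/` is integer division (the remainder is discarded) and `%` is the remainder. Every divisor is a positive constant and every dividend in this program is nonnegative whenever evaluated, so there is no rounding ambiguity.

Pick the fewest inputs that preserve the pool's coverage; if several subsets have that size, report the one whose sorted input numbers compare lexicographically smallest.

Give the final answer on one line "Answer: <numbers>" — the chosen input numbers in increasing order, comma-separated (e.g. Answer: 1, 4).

run #1 (t=-1, v=3) runs B2->E, B3->S, B1->F, B4->T; records B1=F, B2=E, B3=S, B4=T
run #2 (t=2, v=3) runs B2->E, B3->S, B1->F, B4->T; records B1=F, B2=E, B3=S, B4=T
run #3 (t=0, v=12) runs B2->E, B3->S, B1->F, B4->T; records B1=F, B2=E, B3=S, B4=T
run #4 (t=-1, v=12) runs B2->E, B3->S, B1->F, B4->T; records B1=F, B2=E, B3=S, B4=T
run #5 (t=1, v=11) runs B2->E, B3->S, B1->F, B4->T; records B1=F, B2=E, B3=S, B4=T
run #6 (t=7, v=11) runs B2->E, B3->S, B1->F, B4->F; records B1=F, B2=E, B3=S, B4=F
run #7 (t=7, v=2) runs B2->E, B3->S, B1->F, B4->F; records B1=F, B2=E, B3=S, B4=F
run #8 (t=3, v=5) runs B2->S, B1->F, B4->T; records B1=F, B2=S, B4=T
run #9 (t=6, v=7) runs B2->E, B3->S, B1->F, B4->F; records B1=F, B2=E, B3=S, B4=F
pool-wide coverage (6 outcomes): B1=F, B2=S, B2=E, B3=S, B4=T, B4=F
every size-1 subset falls short of the 6 outcomes (best: 4/6)
size 2: inputs {6, 8} cover all 6 outcomes, and no lexicographically smaller subset of this size does

Answer: 6, 8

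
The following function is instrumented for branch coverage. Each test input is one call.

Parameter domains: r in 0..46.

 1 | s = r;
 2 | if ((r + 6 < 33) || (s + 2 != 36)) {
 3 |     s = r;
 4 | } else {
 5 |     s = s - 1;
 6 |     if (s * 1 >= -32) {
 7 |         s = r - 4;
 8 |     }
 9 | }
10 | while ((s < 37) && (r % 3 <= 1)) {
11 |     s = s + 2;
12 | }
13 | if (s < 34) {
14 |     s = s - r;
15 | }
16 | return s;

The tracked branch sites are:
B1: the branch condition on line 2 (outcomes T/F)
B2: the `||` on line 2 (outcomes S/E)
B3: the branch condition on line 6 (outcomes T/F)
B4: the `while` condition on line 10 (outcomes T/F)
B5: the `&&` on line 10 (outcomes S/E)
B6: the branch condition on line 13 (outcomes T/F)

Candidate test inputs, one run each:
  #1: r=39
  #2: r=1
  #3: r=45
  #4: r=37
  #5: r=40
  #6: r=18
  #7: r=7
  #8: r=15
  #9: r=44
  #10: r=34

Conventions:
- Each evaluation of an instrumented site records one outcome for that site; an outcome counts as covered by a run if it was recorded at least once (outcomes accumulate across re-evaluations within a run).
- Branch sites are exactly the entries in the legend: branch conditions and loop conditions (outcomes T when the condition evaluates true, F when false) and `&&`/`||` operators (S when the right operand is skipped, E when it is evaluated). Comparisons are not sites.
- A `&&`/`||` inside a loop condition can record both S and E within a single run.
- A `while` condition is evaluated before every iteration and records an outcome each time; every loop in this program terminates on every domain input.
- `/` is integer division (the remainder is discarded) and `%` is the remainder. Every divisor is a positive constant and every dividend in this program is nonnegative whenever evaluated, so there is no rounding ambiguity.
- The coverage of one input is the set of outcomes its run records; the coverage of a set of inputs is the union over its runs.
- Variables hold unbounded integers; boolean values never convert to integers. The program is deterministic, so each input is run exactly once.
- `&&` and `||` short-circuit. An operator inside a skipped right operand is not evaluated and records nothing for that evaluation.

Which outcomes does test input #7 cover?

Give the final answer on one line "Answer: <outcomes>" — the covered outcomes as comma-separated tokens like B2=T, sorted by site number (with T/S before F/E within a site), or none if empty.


Event log for input #7 (r=7):
  B2->S, B1->T, B5->E, B4->T, B5->E, B4->T, B5->E, B4->T, B5->E, B4->T
  B5->E, B4->T, B5->E, B4->T, B5->E, B4->T, B5->E, B4->T, B5->E, B4->T
  B5->E, B4->T, B5->E, B4->T, B5->E, B4->T, B5->E, B4->T, B5->E, B4->T
  B5->E, B4->T, B5->S, B4->F, B6->F
deduplicating events, the covered set is: B1=T, B2=S, B4=T, B4=F, B5=S, B5=E, B6=F
Answer: B1=T, B2=S, B4=T, B4=F, B5=S, B5=E, B6=F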